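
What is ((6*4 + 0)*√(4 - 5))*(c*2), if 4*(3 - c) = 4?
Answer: 96*I ≈ 96.0*I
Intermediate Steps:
c = 2 (c = 3 - ¼*4 = 3 - 1 = 2)
((6*4 + 0)*√(4 - 5))*(c*2) = ((6*4 + 0)*√(4 - 5))*(2*2) = ((24 + 0)*√(-1))*4 = (24*I)*4 = 96*I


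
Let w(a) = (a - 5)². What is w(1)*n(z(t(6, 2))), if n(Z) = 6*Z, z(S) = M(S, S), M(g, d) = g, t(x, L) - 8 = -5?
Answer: 288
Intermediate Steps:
t(x, L) = 3 (t(x, L) = 8 - 5 = 3)
z(S) = S
w(a) = (-5 + a)²
w(1)*n(z(t(6, 2))) = (-5 + 1)²*(6*3) = (-4)²*18 = 16*18 = 288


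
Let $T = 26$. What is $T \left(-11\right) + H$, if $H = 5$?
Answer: $-281$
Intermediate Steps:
$T \left(-11\right) + H = 26 \left(-11\right) + 5 = -286 + 5 = -281$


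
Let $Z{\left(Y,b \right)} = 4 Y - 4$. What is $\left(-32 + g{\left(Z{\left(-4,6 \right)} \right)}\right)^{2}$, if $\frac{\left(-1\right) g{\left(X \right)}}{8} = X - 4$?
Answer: $25600$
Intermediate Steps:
$Z{\left(Y,b \right)} = -4 + 4 Y$
$g{\left(X \right)} = 32 - 8 X$ ($g{\left(X \right)} = - 8 \left(X - 4\right) = - 8 \left(-4 + X\right) = 32 - 8 X$)
$\left(-32 + g{\left(Z{\left(-4,6 \right)} \right)}\right)^{2} = \left(-32 - \left(-32 + 8 \left(-4 + 4 \left(-4\right)\right)\right)\right)^{2} = \left(-32 - \left(-32 + 8 \left(-4 - 16\right)\right)\right)^{2} = \left(-32 + \left(32 - -160\right)\right)^{2} = \left(-32 + \left(32 + 160\right)\right)^{2} = \left(-32 + 192\right)^{2} = 160^{2} = 25600$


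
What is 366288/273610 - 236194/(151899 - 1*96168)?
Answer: -22105721906/7624279455 ≈ -2.8994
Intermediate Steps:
366288/273610 - 236194/(151899 - 1*96168) = 366288*(1/273610) - 236194/(151899 - 96168) = 183144/136805 - 236194/55731 = -22105721906/7624279455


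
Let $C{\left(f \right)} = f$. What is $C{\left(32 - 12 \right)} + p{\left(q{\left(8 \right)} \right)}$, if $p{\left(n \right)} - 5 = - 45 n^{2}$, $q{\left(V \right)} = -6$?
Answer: $-1595$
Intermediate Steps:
$p{\left(n \right)} = 5 - 45 n^{2}$
$C{\left(32 - 12 \right)} + p{\left(q{\left(8 \right)} \right)} = \left(32 - 12\right) + \left(5 - 45 \left(-6\right)^{2}\right) = 20 + \left(5 - 1620\right) = 20 - 1615 = -1595$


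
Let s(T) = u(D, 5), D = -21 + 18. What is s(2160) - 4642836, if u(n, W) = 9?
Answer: -4642827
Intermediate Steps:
D = -3
s(T) = 9
s(2160) - 4642836 = 9 - 4642836 = -4642827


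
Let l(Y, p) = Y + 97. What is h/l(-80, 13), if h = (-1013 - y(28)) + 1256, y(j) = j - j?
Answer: 243/17 ≈ 14.294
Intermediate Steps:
y(j) = 0
l(Y, p) = 97 + Y
h = 243 (h = (-1013 - 1*0) + 1256 = (-1013 + 0) + 1256 = -1013 + 1256 = 243)
h/l(-80, 13) = 243/(97 - 80) = 243/17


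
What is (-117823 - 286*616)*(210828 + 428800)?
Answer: -188049992372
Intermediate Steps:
(-117823 - 286*616)*(210828 + 428800) = (-117823 - 176176)*639628 = -293999*639628 = -188049992372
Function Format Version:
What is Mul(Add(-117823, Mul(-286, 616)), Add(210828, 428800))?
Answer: -188049992372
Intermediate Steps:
Mul(Add(-117823, Mul(-286, 616)), Add(210828, 428800)) = Mul(Add(-117823, -176176), 639628) = Mul(-293999, 639628) = -188049992372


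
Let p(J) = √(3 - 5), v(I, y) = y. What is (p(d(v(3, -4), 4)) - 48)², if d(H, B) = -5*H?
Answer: (48 - I*√2)² ≈ 2302.0 - 135.76*I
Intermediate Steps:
p(J) = I*√2 (p(J) = √(-2) = I*√2)
(p(d(v(3, -4), 4)) - 48)² = (I*√2 - 48)² = (-48 + I*√2)²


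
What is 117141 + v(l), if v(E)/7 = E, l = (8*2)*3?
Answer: 117477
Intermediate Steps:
l = 48 (l = 16*3 = 48)
v(E) = 7*E
117141 + v(l) = 117141 + 7*48 = 117141 + 336 = 117477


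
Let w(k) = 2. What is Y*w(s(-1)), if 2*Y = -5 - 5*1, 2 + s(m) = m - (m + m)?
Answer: -10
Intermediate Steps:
s(m) = -2 - m (s(m) = -2 + (m - (m + m)) = -2 + (m - 2*m) = -2 - m)
Y = -5 (Y = (-5 - 5*1)/2 = (-5 - 5)/2 = (½)*(-10) = -5)
Y*w(s(-1)) = -5*2 = -10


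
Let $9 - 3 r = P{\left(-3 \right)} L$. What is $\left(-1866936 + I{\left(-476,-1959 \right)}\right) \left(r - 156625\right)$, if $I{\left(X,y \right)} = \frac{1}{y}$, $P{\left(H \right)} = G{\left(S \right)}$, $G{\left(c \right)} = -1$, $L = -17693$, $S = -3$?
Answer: $\frac{1783162999517375}{5877} \approx 3.0341 \cdot 10^{11}$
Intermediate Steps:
$P{\left(H \right)} = -1$
$r = - \frac{17684}{3}$ ($r = 3 - \frac{\left(-1\right) \left(-17693\right)}{3} = 3 - \frac{17693}{3} = - \frac{17684}{3} \approx -5894.7$)
$\left(-1866936 + I{\left(-476,-1959 \right)}\right) \left(r - 156625\right) = \left(-1866936 + \frac{1}{-1959}\right) \left(- \frac{17684}{3} - 156625\right) = \left(-1866936 - \frac{1}{1959}\right) \left(- \frac{487559}{3}\right) = \left(- \frac{3657327625}{1959}\right) \left(- \frac{487559}{3}\right) = \frac{1783162999517375}{5877}$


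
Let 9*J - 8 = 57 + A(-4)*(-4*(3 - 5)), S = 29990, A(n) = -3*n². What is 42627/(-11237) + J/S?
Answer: -11509038173/3032978670 ≈ -3.7946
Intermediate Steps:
J = -319/9 (J = 8/9 + (57 + (-3*(-4)²)*(-4*(3 - 5)))/9 = 8/9 + (57 + (-3*16)*(-4*(-2)))/9 = 8/9 + (57 - 48*8)/9 = 8/9 + (57 - 384)/9 = 8/9 + (⅑)*(-327) = 8/9 - 109/3 = -319/9 ≈ -35.444)
42627/(-11237) + J/S = 42627/(-11237) - 319/9/29990 = 42627*(-1/11237) - 319/9*1/29990 = -42627/11237 - 319/269910 = -11509038173/3032978670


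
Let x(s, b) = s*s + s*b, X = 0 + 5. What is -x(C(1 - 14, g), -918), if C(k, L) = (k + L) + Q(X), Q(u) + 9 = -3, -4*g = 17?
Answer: -443313/16 ≈ -27707.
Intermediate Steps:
X = 5
g = -17/4 (g = -¼*17 = -17/4 ≈ -4.2500)
Q(u) = -12 (Q(u) = -9 - 3 = -12)
C(k, L) = -12 + L + k (C(k, L) = (k + L) - 12 = (L + k) - 12 = -12 + L + k)
x(s, b) = s² + b*s
-x(C(1 - 14, g), -918) = -(-12 - 17/4 + (1 - 14))*(-918 + (-12 - 17/4 + (1 - 14))) = -(-12 - 17/4 - 13)*(-918 + (-12 - 17/4 - 13)) = -(-117)*(-918 - 117/4)/4 = -(-117)*(-3789)/(4*4) = -1*443313/16 = -443313/16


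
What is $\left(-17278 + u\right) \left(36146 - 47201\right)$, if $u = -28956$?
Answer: $511116870$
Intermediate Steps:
$\left(-17278 + u\right) \left(36146 - 47201\right) = \left(-17278 - 28956\right) \left(36146 - 47201\right) = \left(-46234\right) \left(-11055\right) = 511116870$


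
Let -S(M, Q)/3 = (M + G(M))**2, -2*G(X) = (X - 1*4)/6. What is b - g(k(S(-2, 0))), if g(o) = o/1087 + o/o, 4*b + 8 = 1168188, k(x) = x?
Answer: 1269807339/4348 ≈ 2.9204e+5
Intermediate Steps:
G(X) = 1/3 - X/12 (G(X) = -(X - 1*4)/(2*6) = -(X - 4)/(2*6) = -(-4 + X)/(2*6) = -(-2/3 + X/6)/2 = 1/3 - X/12)
S(M, Q) = -3*(1/3 + 11*M/12)**2 (S(M, Q) = -3*(M + (1/3 - M/12))**2 = -3*(1/3 + 11*M/12)**2)
b = 292045 (b = -2 + (1/4)*1168188 = -2 + 292047 = 292045)
g(o) = 1 + o/1087 (g(o) = o*(1/1087) + 1 = o/1087 + 1 = 1 + o/1087)
b - g(k(S(-2, 0))) = 292045 - (1 + (-(4 + 11*(-2))**2/48)/1087) = 292045 - (1 + (-(4 - 22)**2/48)/1087) = 292045 - (1 + (-1/48*(-18)**2)/1087) = 292045 - (1 + (-1/48*324)/1087) = 292045 - (1 + (1/1087)*(-27/4)) = 292045 - (1 - 27/4348) = 292045 - 1*4321/4348 = 292045 - 4321/4348 = 1269807339/4348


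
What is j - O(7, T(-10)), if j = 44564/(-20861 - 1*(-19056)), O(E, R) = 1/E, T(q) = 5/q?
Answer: -313753/12635 ≈ -24.832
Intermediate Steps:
j = -44564/1805 (j = 44564/(-20861 + 19056) = 44564/(-1805) = 44564*(-1/1805) = -44564/1805 ≈ -24.689)
j - O(7, T(-10)) = -44564/1805 - 1/7 = -313753/12635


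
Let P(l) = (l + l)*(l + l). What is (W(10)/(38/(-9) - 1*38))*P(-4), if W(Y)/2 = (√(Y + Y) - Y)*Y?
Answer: 5760/19 - 1152*√5/19 ≈ 167.58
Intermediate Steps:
P(l) = 4*l² (P(l) = (2*l)*(2*l) = 4*l²)
W(Y) = 2*Y*(-Y + √2*√Y) (W(Y) = 2*((√(Y + Y) - Y)*Y) = 2*((√(2*Y) - Y)*Y) = 2*((√2*√Y - Y)*Y) = 2*((-Y + √2*√Y)*Y) = 2*(Y*(-Y + √2*√Y)) = 2*Y*(-Y + √2*√Y))
(W(10)/(38/(-9) - 1*38))*P(-4) = ((-2*10² + 2*√2*10^(3/2))/(38/(-9) - 1*38))*(4*(-4)²) = ((-2*100 + 2*√2*(10*√10))/(38*(-⅑) - 38))*(4*16) = ((-200 + 40*√5)/(-38/9 - 38))*64 = ((-200 + 40*√5)/(-380/9))*64 = ((-200 + 40*√5)*(-9/380))*64 = (90/19 - 18*√5/19)*64 = 5760/19 - 1152*√5/19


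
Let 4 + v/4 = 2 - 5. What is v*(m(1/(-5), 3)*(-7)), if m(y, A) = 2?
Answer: 392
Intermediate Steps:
v = -28 (v = -16 + 4*(2 - 5) = -16 + 4*(-3) = -16 - 12 = -28)
v*(m(1/(-5), 3)*(-7)) = -56*(-7) = -28*(-14) = 392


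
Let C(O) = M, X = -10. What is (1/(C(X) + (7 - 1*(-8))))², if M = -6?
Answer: 1/81 ≈ 0.012346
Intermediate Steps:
C(O) = -6
(1/(C(X) + (7 - 1*(-8))))² = (1/(-6 + (7 - 1*(-8))))² = (1/(-6 + (7 + 8)))² = (1/(-6 + 15))² = (1/9)² = (⅑)² = 1/81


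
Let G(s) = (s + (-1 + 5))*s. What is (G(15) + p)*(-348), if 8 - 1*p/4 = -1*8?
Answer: -121452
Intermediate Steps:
p = 64 (p = 32 - (-4)*8 = 32 - 4*(-8) = 32 + 32 = 64)
G(s) = s*(4 + s) (G(s) = (s + 4)*s = (4 + s)*s = s*(4 + s))
(G(15) + p)*(-348) = (15*(4 + 15) + 64)*(-348) = (15*19 + 64)*(-348) = (285 + 64)*(-348) = 349*(-348) = -121452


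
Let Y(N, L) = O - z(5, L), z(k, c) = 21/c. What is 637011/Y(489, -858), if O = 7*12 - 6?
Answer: 182185146/22315 ≈ 8164.2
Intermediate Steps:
O = 78 (O = 84 - 6 = 78)
Y(N, L) = 78 - 21/L
637011/Y(489, -858) = 637011/(78 - 21/(-858)) = 637011/(78 - 21*(-1/858)) = 637011/(78 + 7/286) = 637011/(22315/286) = 637011*(286/22315) = 182185146/22315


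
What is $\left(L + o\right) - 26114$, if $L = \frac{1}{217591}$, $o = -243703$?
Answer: $- \frac{58709750846}{217591} \approx -2.6982 \cdot 10^{5}$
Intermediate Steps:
$L = \frac{1}{217591} \approx 4.5958 \cdot 10^{-6}$
$\left(L + o\right) - 26114 = \left(\frac{1}{217591} - 243703\right) - 26114 = - \frac{53027579472}{217591} - 26114 = - \frac{58709750846}{217591}$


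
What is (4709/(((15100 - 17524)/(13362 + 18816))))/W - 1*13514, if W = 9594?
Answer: -52405194031/3875976 ≈ -13521.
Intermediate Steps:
(4709/(((15100 - 17524)/(13362 + 18816))))/W - 1*13514 = (4709/(((15100 - 17524)/(13362 + 18816))))/9594 - 1*13514 = (4709/((-2424/32178)))*(1/9594) - 13514 = (4709/((-2424*1/32178)))*(1/9594) - 13514 = (4709/(-404/5363))*(1/9594) - 13514 = (4709*(-5363/404))*(1/9594) - 13514 = -25254367/404*1/9594 - 13514 = -25254367/3875976 - 13514 = -52405194031/3875976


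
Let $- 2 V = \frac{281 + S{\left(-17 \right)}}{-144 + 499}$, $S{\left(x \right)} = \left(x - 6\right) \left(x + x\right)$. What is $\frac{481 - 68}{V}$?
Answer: $- \frac{293230}{1063} \approx -275.85$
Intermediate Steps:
$S{\left(x \right)} = 2 x \left(-6 + x\right)$ ($S{\left(x \right)} = \left(-6 + x\right) 2 x = 2 x \left(-6 + x\right)$)
$V = - \frac{1063}{710}$ ($V = - \frac{\left(281 + 2 \left(-17\right) \left(-6 - 17\right)\right) \frac{1}{-144 + 499}}{2} = - \frac{\left(281 + 2 \left(-17\right) \left(-23\right)\right) \frac{1}{355}}{2} = - \frac{\left(281 + 782\right) \frac{1}{355}}{2} = - \frac{1063 \cdot \frac{1}{355}}{2} = \left(- \frac{1}{2}\right) \frac{1063}{355} = - \frac{1063}{710} \approx -1.4972$)
$\frac{481 - 68}{V} = \frac{481 - 68}{- \frac{1063}{710}} = 413 \left(- \frac{710}{1063}\right) = - \frac{293230}{1063}$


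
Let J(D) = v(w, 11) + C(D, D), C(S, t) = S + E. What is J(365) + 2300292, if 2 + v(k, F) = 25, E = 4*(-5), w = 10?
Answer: 2300660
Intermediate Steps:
E = -20
v(k, F) = 23 (v(k, F) = -2 + 25 = 23)
C(S, t) = -20 + S (C(S, t) = S - 20 = -20 + S)
J(D) = 3 + D (J(D) = 23 + (-20 + D) = 3 + D)
J(365) + 2300292 = (3 + 365) + 2300292 = 368 + 2300292 = 2300660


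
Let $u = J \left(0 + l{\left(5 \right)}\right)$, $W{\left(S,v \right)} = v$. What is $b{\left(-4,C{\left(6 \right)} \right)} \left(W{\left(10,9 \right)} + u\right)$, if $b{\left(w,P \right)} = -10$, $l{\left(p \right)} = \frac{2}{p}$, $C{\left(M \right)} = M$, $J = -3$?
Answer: $-78$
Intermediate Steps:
$u = - \frac{6}{5}$ ($u = - 3 \left(0 + \frac{2}{5}\right) = \left(-3\right) \frac{2}{5} = - \frac{6}{5} \approx -1.2$)
$b{\left(-4,C{\left(6 \right)} \right)} \left(W{\left(10,9 \right)} + u\right) = - 10 \left(9 - \frac{6}{5}\right) = \left(-10\right) \frac{39}{5} = -78$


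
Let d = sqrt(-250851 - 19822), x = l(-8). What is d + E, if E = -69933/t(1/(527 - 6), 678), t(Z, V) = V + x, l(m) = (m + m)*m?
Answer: -69933/806 + I*sqrt(270673) ≈ -86.766 + 520.26*I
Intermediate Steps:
l(m) = 2*m**2 (l(m) = (2*m)*m = 2*m**2)
x = 128 (x = 2*(-8)**2 = 2*64 = 128)
t(Z, V) = 128 + V (t(Z, V) = V + 128 = 128 + V)
E = -69933/806 (E = -69933/(128 + 678) = -69933/806 ≈ -86.766)
d = I*sqrt(270673) (d = sqrt(-270673) = I*sqrt(270673) ≈ 520.26*I)
d + E = I*sqrt(270673) - 69933/806 = -69933/806 + I*sqrt(270673)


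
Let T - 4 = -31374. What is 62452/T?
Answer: -31226/15685 ≈ -1.9908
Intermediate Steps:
T = -31370 (T = 4 - 31374 = -31370)
62452/T = 62452/(-31370) = 62452*(-1/31370) = -31226/15685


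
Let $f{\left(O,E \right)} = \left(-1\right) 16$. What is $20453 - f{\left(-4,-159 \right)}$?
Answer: $20469$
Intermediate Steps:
$f{\left(O,E \right)} = -16$
$20453 - f{\left(-4,-159 \right)} = 20453 - -16 = 20453 + 16 = 20469$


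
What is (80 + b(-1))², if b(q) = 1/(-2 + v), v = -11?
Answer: 1079521/169 ≈ 6387.7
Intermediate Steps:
b(q) = -1/13 (b(q) = 1/(-2 - 11) = 1/(-13) = -1/13)
(80 + b(-1))² = (80 - 1/13)² = (1039/13)² = 1079521/169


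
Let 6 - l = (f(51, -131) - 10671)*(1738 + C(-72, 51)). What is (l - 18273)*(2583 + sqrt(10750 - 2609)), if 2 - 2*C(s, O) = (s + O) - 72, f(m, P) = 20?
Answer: 98149317021/2 + 37998187*sqrt(8141)/2 ≈ 5.0789e+10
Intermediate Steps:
C(s, O) = 37 - O/2 - s/2 (C(s, O) = 1 - ((s + O) - 72)/2 = 1 - ((O + s) - 72)/2 = 1 - (-72 + O + s)/2 = 1 + (36 - O/2 - s/2) = 37 - O/2 - s/2)
l = 38034733/2 (l = 6 - (20 - 10671)*(1738 + (37 - 1/2*51 - 1/2*(-72))) = 6 - (-10651)*(1738 + (37 - 51/2 + 36)) = 6 - (-10651)*(1738 + 95/2) = 6 - (-10651)*3571/2 = 6 - 1*(-38034721/2) = 6 + 38034721/2 = 38034733/2 ≈ 1.9017e+7)
(l - 18273)*(2583 + sqrt(10750 - 2609)) = (38034733/2 - 18273)*(2583 + sqrt(10750 - 2609)) = 37998187*(2583 + sqrt(8141))/2 = 98149317021/2 + 37998187*sqrt(8141)/2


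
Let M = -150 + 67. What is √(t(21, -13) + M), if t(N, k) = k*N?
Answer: 2*I*√89 ≈ 18.868*I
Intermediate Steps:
t(N, k) = N*k
M = -83
√(t(21, -13) + M) = √(21*(-13) - 83) = √(-273 - 83) = √(-356) = 2*I*√89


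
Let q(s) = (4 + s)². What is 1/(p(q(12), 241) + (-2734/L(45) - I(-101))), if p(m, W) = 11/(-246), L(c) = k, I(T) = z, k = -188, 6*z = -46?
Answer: 1927/42711 ≈ 0.045117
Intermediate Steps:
z = -23/3 (z = (⅙)*(-46) = -23/3 ≈ -7.6667)
I(T) = -23/3
L(c) = -188
p(m, W) = -11/246 (p(m, W) = 11*(-1/246) = -11/246)
1/(p(q(12), 241) + (-2734/L(45) - I(-101))) = 1/(-11/246 + (-2734/(-188) - 1*(-23/3))) = 1/(-11/246 + (-2734*(-1/188) + 23/3)) = 1/(-11/246 + (1367/94 + 23/3)) = 1/(-11/246 + 6263/282) = 1/(42711/1927) = 1927/42711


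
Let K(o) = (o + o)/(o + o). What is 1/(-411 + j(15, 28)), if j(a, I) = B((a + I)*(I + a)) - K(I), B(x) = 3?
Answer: -1/409 ≈ -0.0024450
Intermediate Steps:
K(o) = 1 (K(o) = (2*o)/((2*o)) = (2*o)*(1/(2*o)) = 1)
j(a, I) = 2 (j(a, I) = 3 - 1*1 = 3 - 1 = 2)
1/(-411 + j(15, 28)) = 1/(-411 + 2) = 1/(-409) = -1/409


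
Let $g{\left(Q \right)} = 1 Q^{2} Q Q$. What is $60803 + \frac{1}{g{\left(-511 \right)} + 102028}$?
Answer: $\frac{4145808695911208}{68184278669} \approx 60803.0$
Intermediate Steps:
$g{\left(Q \right)} = Q^{4}$ ($g{\left(Q \right)} = 1 Q^{3} Q = Q^{3} Q = Q^{4}$)
$60803 + \frac{1}{g{\left(-511 \right)} + 102028} = 60803 + \frac{1}{\left(-511\right)^{4} + 102028} = 60803 + \frac{1}{68184176641 + 102028} = 60803 + \frac{1}{68184278669} = \frac{4145808695911208}{68184278669}$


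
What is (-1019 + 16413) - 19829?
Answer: -4435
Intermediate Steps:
(-1019 + 16413) - 19829 = 15394 - 19829 = -4435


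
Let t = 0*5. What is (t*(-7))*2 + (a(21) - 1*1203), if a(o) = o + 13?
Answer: -1169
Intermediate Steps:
t = 0
a(o) = 13 + o
(t*(-7))*2 + (a(21) - 1*1203) = (0*(-7))*2 + ((13 + 21) - 1*1203) = 0*2 + (34 - 1203) = 0 - 1169 = -1169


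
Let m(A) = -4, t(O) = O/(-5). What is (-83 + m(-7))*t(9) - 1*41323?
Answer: -205832/5 ≈ -41166.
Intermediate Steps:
t(O) = -O/5 (t(O) = O*(-⅕) = -O/5)
(-83 + m(-7))*t(9) - 1*41323 = (-83 - 4)*(-⅕*9) - 1*41323 = -87*(-9/5) - 41323 = 783/5 - 41323 = -205832/5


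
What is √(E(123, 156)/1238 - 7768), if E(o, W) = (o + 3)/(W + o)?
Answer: I*√2860315122405/19189 ≈ 88.136*I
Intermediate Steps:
E(o, W) = (3 + o)/(W + o)
√(E(123, 156)/1238 - 7768) = √(((3 + 123)/(156 + 123))/1238 - 7768) = √((126/279)*(1/1238) - 7768) = √(((1/279)*126)*(1/1238) - 7768) = √((14/31)*(1/1238) - 7768) = √(7/19189 - 7768) = √(-149060145/19189) = I*√2860315122405/19189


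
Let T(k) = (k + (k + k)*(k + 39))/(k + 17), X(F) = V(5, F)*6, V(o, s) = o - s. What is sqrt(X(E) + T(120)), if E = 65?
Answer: 4*I*sqrt(94530)/137 ≈ 8.9769*I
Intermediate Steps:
X(F) = 30 - 6*F (X(F) = (5 - F)*6 = 30 - 6*F)
T(k) = (k + 2*k*(39 + k))/(17 + k) (T(k) = (k + (2*k)*(39 + k))/(17 + k) = (k + 2*k*(39 + k))/(17 + k))
sqrt(X(E) + T(120)) = sqrt((30 - 6*65) + 120*(79 + 2*120)/(17 + 120)) = sqrt((30 - 390) + 120*(79 + 240)/137) = sqrt(-360 + 120*(1/137)*319) = sqrt(-360 + 38280/137) = sqrt(-11040/137) = 4*I*sqrt(94530)/137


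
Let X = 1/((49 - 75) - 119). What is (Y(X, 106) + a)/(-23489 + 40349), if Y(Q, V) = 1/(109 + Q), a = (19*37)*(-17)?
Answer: -188873459/266455440 ≈ -0.70884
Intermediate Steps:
a = -11951 (a = 703*(-17) = -11951)
X = -1/145 (X = 1/(-26 - 119) = 1/(-145) = -1/145 ≈ -0.0068966)
(Y(X, 106) + a)/(-23489 + 40349) = (1/(109 - 1/145) - 11951)/(-23489 + 40349) = (1/(15804/145) - 11951)/16860 = (145/15804 - 11951)*(1/16860) = -188873459/15804*1/16860 = -188873459/266455440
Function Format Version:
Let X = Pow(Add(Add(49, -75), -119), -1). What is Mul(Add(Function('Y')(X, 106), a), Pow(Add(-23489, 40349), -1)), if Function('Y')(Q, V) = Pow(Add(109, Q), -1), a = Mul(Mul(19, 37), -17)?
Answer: Rational(-188873459, 266455440) ≈ -0.70884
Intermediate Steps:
a = -11951 (a = Mul(703, -17) = -11951)
X = Rational(-1, 145) (X = Pow(Add(-26, -119), -1) = Pow(-145, -1) = Rational(-1, 145) ≈ -0.0068966)
Mul(Add(Function('Y')(X, 106), a), Pow(Add(-23489, 40349), -1)) = Mul(Add(Pow(Add(109, Rational(-1, 145)), -1), -11951), Pow(Add(-23489, 40349), -1)) = Mul(Add(Pow(Rational(15804, 145), -1), -11951), Pow(16860, -1)) = Mul(Add(Rational(145, 15804), -11951), Rational(1, 16860)) = Mul(Rational(-188873459, 15804), Rational(1, 16860)) = Rational(-188873459, 266455440)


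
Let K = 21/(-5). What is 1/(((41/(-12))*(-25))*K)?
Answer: -4/1435 ≈ -0.0027875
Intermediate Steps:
K = -21/5 (K = 21*(-⅕) = -21/5 ≈ -4.2000)
1/(((41/(-12))*(-25))*K) = 1/(((41/(-12))*(-25))*(-21/5)) = 1/(((41*(-1/12))*(-25))*(-21/5)) = 1/(-41/12*(-25)*(-21/5)) = 1/((1025/12)*(-21/5)) = 1/(-1435/4) = -4/1435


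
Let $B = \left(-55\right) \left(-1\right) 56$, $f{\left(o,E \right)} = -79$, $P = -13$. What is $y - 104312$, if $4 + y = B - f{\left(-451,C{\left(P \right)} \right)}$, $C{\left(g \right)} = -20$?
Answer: $-101157$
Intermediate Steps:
$B = 3080$ ($B = 55 \cdot 56 = 3080$)
$y = 3155$ ($y = -4 + \left(3080 - -79\right) = -4 + \left(3080 + 79\right) = -4 + 3159 = 3155$)
$y - 104312 = 3155 - 104312 = -101157$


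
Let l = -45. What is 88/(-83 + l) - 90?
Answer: -1451/16 ≈ -90.688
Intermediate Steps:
88/(-83 + l) - 90 = 88/(-83 - 45) - 90 = 88/(-128) - 90 = 88*(-1/128) - 90 = -11/16 - 90 = -1451/16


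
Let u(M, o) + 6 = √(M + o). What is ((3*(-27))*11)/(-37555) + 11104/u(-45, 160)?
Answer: 2502134709/2966845 + 11104*√115/79 ≈ 2350.7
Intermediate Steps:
u(M, o) = -6 + √(M + o)
((3*(-27))*11)/(-37555) + 11104/u(-45, 160) = ((3*(-27))*11)/(-37555) + 11104/(-6 + √(-45 + 160)) = -81*11*(-1/37555) + 11104/(-6 + √115) = -891*(-1/37555) + 11104/(-6 + √115) = 891/37555 + 11104/(-6 + √115)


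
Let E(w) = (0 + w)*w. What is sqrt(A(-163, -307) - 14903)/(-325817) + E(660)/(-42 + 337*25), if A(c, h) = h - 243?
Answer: 435600/8383 - 3*I*sqrt(1717)/325817 ≈ 51.962 - 0.00038153*I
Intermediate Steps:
A(c, h) = -243 + h
E(w) = w**2 (E(w) = w*w = w**2)
sqrt(A(-163, -307) - 14903)/(-325817) + E(660)/(-42 + 337*25) = sqrt((-243 - 307) - 14903)/(-325817) + 660**2/(-42 + 337*25) = sqrt(-550 - 14903)*(-1/325817) + 435600/(-42 + 8425) = sqrt(-15453)*(-1/325817) + 435600/8383 = (3*I*sqrt(1717))*(-1/325817) + 435600*(1/8383) = -3*I*sqrt(1717)/325817 + 435600/8383 = 435600/8383 - 3*I*sqrt(1717)/325817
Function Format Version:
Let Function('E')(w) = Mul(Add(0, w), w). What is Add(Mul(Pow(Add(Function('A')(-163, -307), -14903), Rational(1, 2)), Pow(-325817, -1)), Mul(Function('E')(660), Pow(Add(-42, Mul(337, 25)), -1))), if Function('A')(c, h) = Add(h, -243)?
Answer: Add(Rational(435600, 8383), Mul(Rational(-3, 325817), I, Pow(1717, Rational(1, 2)))) ≈ Add(51.962, Mul(-0.00038153, I))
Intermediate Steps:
Function('A')(c, h) = Add(-243, h)
Function('E')(w) = Pow(w, 2) (Function('E')(w) = Mul(w, w) = Pow(w, 2))
Add(Mul(Pow(Add(Function('A')(-163, -307), -14903), Rational(1, 2)), Pow(-325817, -1)), Mul(Function('E')(660), Pow(Add(-42, Mul(337, 25)), -1))) = Add(Mul(Pow(Add(Add(-243, -307), -14903), Rational(1, 2)), Pow(-325817, -1)), Mul(Pow(660, 2), Pow(Add(-42, Mul(337, 25)), -1))) = Add(Mul(Pow(Add(-550, -14903), Rational(1, 2)), Rational(-1, 325817)), Mul(435600, Pow(Add(-42, 8425), -1))) = Add(Mul(Pow(-15453, Rational(1, 2)), Rational(-1, 325817)), Mul(435600, Pow(8383, -1))) = Add(Mul(Mul(3, I, Pow(1717, Rational(1, 2))), Rational(-1, 325817)), Mul(435600, Rational(1, 8383))) = Add(Mul(Rational(-3, 325817), I, Pow(1717, Rational(1, 2))), Rational(435600, 8383)) = Add(Rational(435600, 8383), Mul(Rational(-3, 325817), I, Pow(1717, Rational(1, 2))))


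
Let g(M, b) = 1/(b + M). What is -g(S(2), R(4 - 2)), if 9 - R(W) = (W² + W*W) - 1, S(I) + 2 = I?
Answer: -½ ≈ -0.50000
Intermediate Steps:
S(I) = -2 + I
R(W) = 10 - 2*W² (R(W) = 9 - ((W² + W*W) - 1) = 9 - ((W² + W²) - 1) = 9 - (2*W² - 1) = 9 - (-1 + 2*W²) = 9 + (1 - 2*W²) = 10 - 2*W²)
g(M, b) = 1/(M + b)
-g(S(2), R(4 - 2)) = -1/((-2 + 2) + (10 - 2*(4 - 2)²)) = -1/(0 + (10 - 2*2²)) = -1/(0 + (10 - 2*4)) = -1/(0 + (10 - 8)) = -1/(0 + 2) = -1/2 = -1*½ = -½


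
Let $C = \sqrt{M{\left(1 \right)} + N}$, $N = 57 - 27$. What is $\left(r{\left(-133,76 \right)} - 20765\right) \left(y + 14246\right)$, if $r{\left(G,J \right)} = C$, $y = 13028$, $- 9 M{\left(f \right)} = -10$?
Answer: $-566344610 + \frac{54548 \sqrt{70}}{3} \approx -5.6619 \cdot 10^{8}$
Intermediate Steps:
$M{\left(f \right)} = \frac{10}{9}$ ($M{\left(f \right)} = \left(- \frac{1}{9}\right) \left(-10\right) = \frac{10}{9}$)
$N = 30$ ($N = 57 - 27 = 30$)
$C = \frac{2 \sqrt{70}}{3}$ ($C = \sqrt{\frac{10}{9} + 30} = \sqrt{\frac{280}{9}} = \frac{2 \sqrt{70}}{3} \approx 5.5777$)
$r{\left(G,J \right)} = \frac{2 \sqrt{70}}{3}$
$\left(r{\left(-133,76 \right)} - 20765\right) \left(y + 14246\right) = \left(\frac{2 \sqrt{70}}{3} - 20765\right) \left(13028 + 14246\right) = \left(-20765 + \frac{2 \sqrt{70}}{3}\right) 27274 = -566344610 + \frac{54548 \sqrt{70}}{3}$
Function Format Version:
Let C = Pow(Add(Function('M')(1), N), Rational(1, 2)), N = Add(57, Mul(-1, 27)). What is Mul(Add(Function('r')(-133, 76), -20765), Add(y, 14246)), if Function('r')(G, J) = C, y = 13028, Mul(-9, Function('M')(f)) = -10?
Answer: Add(-566344610, Mul(Rational(54548, 3), Pow(70, Rational(1, 2)))) ≈ -5.6619e+8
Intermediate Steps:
Function('M')(f) = Rational(10, 9) (Function('M')(f) = Mul(Rational(-1, 9), -10) = Rational(10, 9))
N = 30 (N = Add(57, -27) = 30)
C = Mul(Rational(2, 3), Pow(70, Rational(1, 2))) (C = Pow(Add(Rational(10, 9), 30), Rational(1, 2)) = Pow(Rational(280, 9), Rational(1, 2)) = Mul(Rational(2, 3), Pow(70, Rational(1, 2))) ≈ 5.5777)
Function('r')(G, J) = Mul(Rational(2, 3), Pow(70, Rational(1, 2)))
Mul(Add(Function('r')(-133, 76), -20765), Add(y, 14246)) = Mul(Add(Mul(Rational(2, 3), Pow(70, Rational(1, 2))), -20765), Add(13028, 14246)) = Mul(Add(-20765, Mul(Rational(2, 3), Pow(70, Rational(1, 2)))), 27274) = Add(-566344610, Mul(Rational(54548, 3), Pow(70, Rational(1, 2))))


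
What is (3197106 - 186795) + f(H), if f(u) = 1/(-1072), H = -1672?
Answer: 3227053391/1072 ≈ 3.0103e+6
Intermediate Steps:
f(u) = -1/1072
(3197106 - 186795) + f(H) = (3197106 - 186795) - 1/1072 = 3010311 - 1/1072 = 3227053391/1072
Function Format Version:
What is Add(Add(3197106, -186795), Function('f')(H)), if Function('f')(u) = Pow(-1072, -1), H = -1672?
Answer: Rational(3227053391, 1072) ≈ 3.0103e+6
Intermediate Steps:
Function('f')(u) = Rational(-1, 1072)
Add(Add(3197106, -186795), Function('f')(H)) = Add(Add(3197106, -186795), Rational(-1, 1072)) = Add(3010311, Rational(-1, 1072)) = Rational(3227053391, 1072)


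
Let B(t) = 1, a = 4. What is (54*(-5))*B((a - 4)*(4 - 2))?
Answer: -270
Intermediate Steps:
(54*(-5))*B((a - 4)*(4 - 2)) = (54*(-5))*1 = -270*1 = -270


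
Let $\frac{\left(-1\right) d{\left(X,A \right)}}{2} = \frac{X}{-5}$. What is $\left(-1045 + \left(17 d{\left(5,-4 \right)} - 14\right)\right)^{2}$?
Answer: $1050625$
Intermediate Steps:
$d{\left(X,A \right)} = \frac{2 X}{5}$ ($d{\left(X,A \right)} = - 2 \frac{X}{-5} = - 2 X \left(- \frac{1}{5}\right) = - 2 \left(- \frac{X}{5}\right) = \frac{2 X}{5}$)
$\left(-1045 + \left(17 d{\left(5,-4 \right)} - 14\right)\right)^{2} = \left(-1045 - \left(14 - 17 \cdot \frac{2}{5} \cdot 5\right)\right)^{2} = \left(-1045 + \left(17 \cdot 2 - 14\right)\right)^{2} = \left(-1045 + \left(34 - 14\right)\right)^{2} = \left(-1045 + 20\right)^{2} = \left(-1025\right)^{2} = 1050625$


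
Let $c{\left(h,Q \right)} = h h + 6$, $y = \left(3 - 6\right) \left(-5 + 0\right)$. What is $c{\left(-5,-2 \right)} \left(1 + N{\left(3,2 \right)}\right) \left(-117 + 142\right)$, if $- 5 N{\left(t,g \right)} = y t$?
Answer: $-6200$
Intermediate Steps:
$y = 15$ ($y = \left(3 - 6\right) \left(-5\right) = \left(-3\right) \left(-5\right) = 15$)
$N{\left(t,g \right)} = - 3 t$ ($N{\left(t,g \right)} = - \frac{15 t}{5} = - 3 t$)
$c{\left(h,Q \right)} = 6 + h^{2}$ ($c{\left(h,Q \right)} = h^{2} + 6 = 6 + h^{2}$)
$c{\left(-5,-2 \right)} \left(1 + N{\left(3,2 \right)}\right) \left(-117 + 142\right) = \left(6 + \left(-5\right)^{2}\right) \left(1 - 9\right) \left(-117 + 142\right) = \left(6 + 25\right) \left(1 - 9\right) 25 = 31 \left(-8\right) 25 = \left(-248\right) 25 = -6200$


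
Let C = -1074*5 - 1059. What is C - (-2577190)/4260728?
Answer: -13694821561/2130364 ≈ -6428.4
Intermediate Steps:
C = -6429 (C = -5370 - 1059 = -6429)
C - (-2577190)/4260728 = -6429 - (-2577190)/4260728 = -6429 - 1*(-1288595/2130364) = -6429 + 1288595/2130364 = -13694821561/2130364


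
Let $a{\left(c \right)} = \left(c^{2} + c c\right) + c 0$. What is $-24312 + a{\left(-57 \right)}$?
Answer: $-17814$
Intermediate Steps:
$a{\left(c \right)} = 2 c^{2}$ ($a{\left(c \right)} = \left(c^{2} + c^{2}\right) + 0 = 2 c^{2} + 0 = 2 c^{2}$)
$-24312 + a{\left(-57 \right)} = -24312 + 2 \left(-57\right)^{2} = -24312 + 2 \cdot 3249 = -24312 + 6498 = -17814$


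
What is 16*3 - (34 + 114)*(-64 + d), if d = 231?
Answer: -24668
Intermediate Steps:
16*3 - (34 + 114)*(-64 + d) = 16*3 - (34 + 114)*(-64 + 231) = 48 - 148*167 = 48 - 1*24716 = 48 - 24716 = -24668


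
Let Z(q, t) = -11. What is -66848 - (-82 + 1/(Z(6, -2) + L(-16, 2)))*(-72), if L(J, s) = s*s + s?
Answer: -363832/5 ≈ -72766.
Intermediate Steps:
L(J, s) = s + s² (L(J, s) = s² + s = s + s²)
-66848 - (-82 + 1/(Z(6, -2) + L(-16, 2)))*(-72) = -66848 - (-82 + 1/(-11 + 2*(1 + 2)))*(-72) = -66848 - (-82 + 1/(-11 + 2*3))*(-72) = -66848 - (-82 + 1/(-11 + 6))*(-72) = -66848 - (-82 + 1/(-5))*(-72) = -66848 - (-82 - ⅕)*(-72) = -66848 - (-411)*(-72)/5 = -66848 - 1*29592/5 = -66848 - 29592/5 = -363832/5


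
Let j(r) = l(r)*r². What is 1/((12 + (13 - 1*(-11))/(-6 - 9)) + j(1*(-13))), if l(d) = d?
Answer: -5/10933 ≈ -0.00045733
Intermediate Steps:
j(r) = r³ (j(r) = r*r² = r³)
1/((12 + (13 - 1*(-11))/(-6 - 9)) + j(1*(-13))) = 1/((12 + (13 - 1*(-11))/(-6 - 9)) + (1*(-13))³) = 1/((12 + (13 + 11)/(-15)) + (-13)³) = 1/((12 + 24*(-1/15)) - 2197) = 1/((12 - 8/5) - 2197) = 1/(52/5 - 2197) = 1/(-10933/5) = -5/10933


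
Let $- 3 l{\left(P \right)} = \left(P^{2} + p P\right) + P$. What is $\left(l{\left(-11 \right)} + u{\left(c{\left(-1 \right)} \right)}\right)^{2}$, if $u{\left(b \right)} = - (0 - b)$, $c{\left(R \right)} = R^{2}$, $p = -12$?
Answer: $\frac{57121}{9} \approx 6346.8$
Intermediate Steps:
$u{\left(b \right)} = b$ ($u{\left(b \right)} = - \left(-1\right) b = b$)
$l{\left(P \right)} = - \frac{P^{2}}{3} + \frac{11 P}{3}$ ($l{\left(P \right)} = - \frac{\left(P^{2} - 12 P\right) + P}{3} = - \frac{P^{2} - 11 P}{3} = - \frac{P^{2}}{3} + \frac{11 P}{3}$)
$\left(l{\left(-11 \right)} + u{\left(c{\left(-1 \right)} \right)}\right)^{2} = \left(\frac{1}{3} \left(-11\right) \left(11 - -11\right) + \left(-1\right)^{2}\right)^{2} = \left(\frac{1}{3} \left(-11\right) \left(11 + 11\right) + 1\right)^{2} = \left(\frac{1}{3} \left(-11\right) 22 + 1\right)^{2} = \left(- \frac{242}{3} + 1\right)^{2} = \left(- \frac{239}{3}\right)^{2} = \frac{57121}{9}$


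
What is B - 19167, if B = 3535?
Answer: -15632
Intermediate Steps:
B - 19167 = 3535 - 19167 = -15632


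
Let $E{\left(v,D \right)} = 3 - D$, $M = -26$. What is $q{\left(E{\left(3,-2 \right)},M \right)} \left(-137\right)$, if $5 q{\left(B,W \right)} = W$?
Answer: $\frac{3562}{5} \approx 712.4$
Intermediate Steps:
$q{\left(B,W \right)} = \frac{W}{5}$
$q{\left(E{\left(3,-2 \right)},M \right)} \left(-137\right) = \frac{1}{5} \left(-26\right) \left(-137\right) = \left(- \frac{26}{5}\right) \left(-137\right) = \frac{3562}{5}$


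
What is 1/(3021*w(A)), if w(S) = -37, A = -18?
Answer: -1/111777 ≈ -8.9464e-6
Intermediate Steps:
1/(3021*w(A)) = 1/(3021*(-37)) = (1/3021)*(-1/37) = -1/111777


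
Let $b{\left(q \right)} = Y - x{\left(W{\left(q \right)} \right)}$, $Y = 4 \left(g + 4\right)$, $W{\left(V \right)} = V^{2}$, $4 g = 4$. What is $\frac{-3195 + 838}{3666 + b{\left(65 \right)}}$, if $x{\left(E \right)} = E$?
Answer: $\frac{2357}{539} \approx 4.3729$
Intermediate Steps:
$g = 1$ ($g = \frac{1}{4} \cdot 4 = 1$)
$Y = 20$ ($Y = 4 \left(1 + 4\right) = 4 \cdot 5 = 20$)
$b{\left(q \right)} = 20 - q^{2}$
$\frac{-3195 + 838}{3666 + b{\left(65 \right)}} = \frac{-3195 + 838}{3666 + \left(20 - 65^{2}\right)} = - \frac{2357}{3666 + \left(20 - 4225\right)} = - \frac{2357}{3666 - 4205} = - \frac{2357}{-539} = \left(-2357\right) \left(- \frac{1}{539}\right) = \frac{2357}{539}$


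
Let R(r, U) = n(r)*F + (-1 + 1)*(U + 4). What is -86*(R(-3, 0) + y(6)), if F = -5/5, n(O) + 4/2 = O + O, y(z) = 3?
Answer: -946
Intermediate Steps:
n(O) = -2 + 2*O (n(O) = -2 + (O + O) = -2 + 2*O)
F = -1 (F = -5*⅕ = -1)
R(r, U) = 2 - 2*r (R(r, U) = (-2 + 2*r)*(-1) + (-1 + 1)*(U + 4) = (2 - 2*r) + 0*(4 + U) = (2 - 2*r) + 0 = 2 - 2*r)
-86*(R(-3, 0) + y(6)) = -86*((2 - 2*(-3)) + 3) = -86*((2 + 6) + 3) = -86*(8 + 3) = -86*11 = -946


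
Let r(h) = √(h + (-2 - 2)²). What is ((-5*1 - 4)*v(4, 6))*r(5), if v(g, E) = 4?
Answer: -36*√21 ≈ -164.97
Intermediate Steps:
r(h) = √(16 + h) (r(h) = √(h + (-4)²) = √(h + 16) = √(16 + h))
((-5*1 - 4)*v(4, 6))*r(5) = ((-5*1 - 4)*4)*√(16 + 5) = ((-5 - 4)*4)*√21 = (-9*4)*√21 = -36*√21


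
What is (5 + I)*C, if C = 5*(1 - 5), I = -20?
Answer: 300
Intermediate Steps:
C = -20 (C = 5*(-4) = -20)
(5 + I)*C = (5 - 20)*(-20) = -15*(-20) = 300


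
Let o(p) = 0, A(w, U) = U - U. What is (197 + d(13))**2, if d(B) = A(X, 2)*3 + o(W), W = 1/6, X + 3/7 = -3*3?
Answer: 38809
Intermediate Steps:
X = -66/7 (X = -3/7 - 3*3 = -3/7 - 9 = -66/7 ≈ -9.4286)
A(w, U) = 0
W = 1/6 ≈ 0.16667
d(B) = 0 (d(B) = 0*3 + 0 = 0 + 0 = 0)
(197 + d(13))**2 = (197 + 0)**2 = 197**2 = 38809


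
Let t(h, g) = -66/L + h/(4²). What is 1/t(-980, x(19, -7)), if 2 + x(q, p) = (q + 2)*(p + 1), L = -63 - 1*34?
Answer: -388/23501 ≈ -0.016510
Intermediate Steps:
L = -97 (L = -63 - 34 = -97)
x(q, p) = -2 + (1 + p)*(2 + q) (x(q, p) = -2 + (q + 2)*(p + 1) = -2 + (2 + q)*(1 + p) = -2 + (1 + p)*(2 + q))
t(h, g) = 66/97 + h/16 (t(h, g) = -66/(-97) + h/(4²) = -66*(-1/97) + h/16 = 66/97 + h*(1/16) = 66/97 + h/16)
1/t(-980, x(19, -7)) = 1/(66/97 + (1/16)*(-980)) = 1/(66/97 - 245/4) = 1/(-23501/388) = -388/23501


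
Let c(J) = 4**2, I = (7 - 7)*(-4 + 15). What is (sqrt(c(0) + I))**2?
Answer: 16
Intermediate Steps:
I = 0 (I = 0*11 = 0)
c(J) = 16
(sqrt(c(0) + I))**2 = (sqrt(16 + 0))**2 = (sqrt(16))**2 = 4**2 = 16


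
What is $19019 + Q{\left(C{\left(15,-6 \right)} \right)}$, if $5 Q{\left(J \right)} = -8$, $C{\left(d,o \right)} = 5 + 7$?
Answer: $\frac{95087}{5} \approx 19017.0$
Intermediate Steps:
$C{\left(d,o \right)} = 12$
$Q{\left(J \right)} = - \frac{8}{5}$ ($Q{\left(J \right)} = \frac{1}{5} \left(-8\right) = - \frac{8}{5}$)
$19019 + Q{\left(C{\left(15,-6 \right)} \right)} = 19019 - \frac{8}{5} = \frac{95087}{5}$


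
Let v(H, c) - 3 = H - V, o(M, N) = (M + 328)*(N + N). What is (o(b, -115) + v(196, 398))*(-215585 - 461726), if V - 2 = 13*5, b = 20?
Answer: 54122567388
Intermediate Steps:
V = 67 (V = 2 + 13*5 = 2 + 65 = 67)
o(M, N) = 2*N*(328 + M) (o(M, N) = (328 + M)*(2*N) = 2*N*(328 + M))
v(H, c) = -64 + H (v(H, c) = 3 + (H - 1*67) = 3 + (H - 67) = 3 + (-67 + H) = -64 + H)
(o(b, -115) + v(196, 398))*(-215585 - 461726) = (2*(-115)*(328 + 20) + (-64 + 196))*(-215585 - 461726) = (2*(-115)*348 + 132)*(-677311) = (-80040 + 132)*(-677311) = -79908*(-677311) = 54122567388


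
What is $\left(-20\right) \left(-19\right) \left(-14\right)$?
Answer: $-5320$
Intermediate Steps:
$\left(-20\right) \left(-19\right) \left(-14\right) = 380 \left(-14\right) = -5320$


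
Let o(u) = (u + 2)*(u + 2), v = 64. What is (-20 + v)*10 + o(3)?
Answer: 465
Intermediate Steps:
o(u) = (2 + u)**2 (o(u) = (2 + u)*(2 + u) = (2 + u)**2)
(-20 + v)*10 + o(3) = (-20 + 64)*10 + (2 + 3)**2 = 44*10 + 5**2 = 440 + 25 = 465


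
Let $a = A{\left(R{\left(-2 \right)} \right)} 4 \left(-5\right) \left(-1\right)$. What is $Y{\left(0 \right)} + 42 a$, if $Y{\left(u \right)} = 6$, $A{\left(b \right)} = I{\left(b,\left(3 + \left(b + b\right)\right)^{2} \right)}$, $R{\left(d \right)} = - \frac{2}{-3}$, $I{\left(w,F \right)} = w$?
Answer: $566$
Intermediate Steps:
$R{\left(d \right)} = \frac{2}{3}$ ($R{\left(d \right)} = \left(-2\right) \left(- \frac{1}{3}\right) = \frac{2}{3}$)
$A{\left(b \right)} = b$
$a = \frac{40}{3}$ ($a = \frac{2 \cdot 4 \left(-5\right)}{3} \left(-1\right) = \frac{2}{3} \left(-20\right) \left(-1\right) = \left(- \frac{40}{3}\right) \left(-1\right) = \frac{40}{3} \approx 13.333$)
$Y{\left(0 \right)} + 42 a = 6 + 42 \cdot \frac{40}{3} = 6 + 560 = 566$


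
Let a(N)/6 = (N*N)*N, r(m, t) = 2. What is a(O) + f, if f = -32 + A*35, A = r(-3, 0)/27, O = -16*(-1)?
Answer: 662758/27 ≈ 24547.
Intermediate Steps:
O = 16
A = 2/27 ≈ 0.074074
a(N) = 6*N³ (a(N) = 6*((N*N)*N) = 6*(N²*N) = 6*N³)
f = -794/27 (f = -32 + (2/27)*35 = -32 + 70/27 = -794/27 ≈ -29.407)
a(O) + f = 6*16³ - 794/27 = 6*4096 - 794/27 = 24576 - 794/27 = 662758/27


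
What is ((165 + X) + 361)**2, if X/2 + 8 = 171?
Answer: 725904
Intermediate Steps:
X = 326 (X = -16 + 2*171 = -16 + 342 = 326)
((165 + X) + 361)**2 = ((165 + 326) + 361)**2 = (491 + 361)**2 = 852**2 = 725904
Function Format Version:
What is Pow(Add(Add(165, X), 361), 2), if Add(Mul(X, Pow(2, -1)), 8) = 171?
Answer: 725904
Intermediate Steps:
X = 326 (X = Add(-16, Mul(2, 171)) = Add(-16, 342) = 326)
Pow(Add(Add(165, X), 361), 2) = Pow(Add(Add(165, 326), 361), 2) = Pow(Add(491, 361), 2) = Pow(852, 2) = 725904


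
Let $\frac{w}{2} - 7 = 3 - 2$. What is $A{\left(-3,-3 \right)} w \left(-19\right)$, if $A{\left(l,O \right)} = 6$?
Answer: $-1824$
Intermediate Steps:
$w = 16$ ($w = 14 + 2 \left(3 - 2\right) = 14 + 2 \cdot 1 = 14 + 2 = 16$)
$A{\left(-3,-3 \right)} w \left(-19\right) = 6 \cdot 16 \left(-19\right) = 96 \left(-19\right) = -1824$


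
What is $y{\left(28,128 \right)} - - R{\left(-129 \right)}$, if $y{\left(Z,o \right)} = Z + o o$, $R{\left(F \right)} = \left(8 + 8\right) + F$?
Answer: $16299$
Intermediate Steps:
$R{\left(F \right)} = 16 + F$
$y{\left(Z,o \right)} = Z + o^{2}$
$y{\left(28,128 \right)} - - R{\left(-129 \right)} = \left(28 + 128^{2}\right) - - (16 - 129) = \left(28 + 16384\right) - \left(-1\right) \left(-113\right) = 16412 - 113 = 16299$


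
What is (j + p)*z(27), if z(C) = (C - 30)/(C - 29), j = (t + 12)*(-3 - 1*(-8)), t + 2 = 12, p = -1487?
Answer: -4131/2 ≈ -2065.5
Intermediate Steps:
t = 10 (t = -2 + 12 = 10)
j = 110 (j = (10 + 12)*(-3 - 1*(-8)) = 22*(-3 + 8) = 22*5 = 110)
z(C) = (-30 + C)/(-29 + C)
(j + p)*z(27) = (110 - 1487)*((-30 + 27)/(-29 + 27)) = -1377*(-3)/(-2) = -(-1377)*(-3)/2 = -1377*3/2 = -4131/2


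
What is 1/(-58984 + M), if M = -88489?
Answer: -1/147473 ≈ -6.7809e-6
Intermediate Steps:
1/(-58984 + M) = 1/(-58984 - 88489) = 1/(-147473) = -1/147473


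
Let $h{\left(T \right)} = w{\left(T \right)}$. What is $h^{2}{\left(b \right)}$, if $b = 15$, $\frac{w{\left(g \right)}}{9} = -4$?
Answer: $1296$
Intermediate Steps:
$w{\left(g \right)} = -36$ ($w{\left(g \right)} = 9 \left(-4\right) = -36$)
$h{\left(T \right)} = -36$
$h^{2}{\left(b \right)} = \left(-36\right)^{2} = 1296$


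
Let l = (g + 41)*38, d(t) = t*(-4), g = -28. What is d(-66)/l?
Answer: 132/247 ≈ 0.53441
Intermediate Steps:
d(t) = -4*t
l = 494 (l = (-28 + 41)*38 = 13*38 = 494)
d(-66)/l = -4*(-66)/494 = 264*(1/494) = 132/247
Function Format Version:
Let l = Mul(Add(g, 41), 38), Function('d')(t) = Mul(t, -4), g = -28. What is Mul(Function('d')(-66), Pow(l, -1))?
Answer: Rational(132, 247) ≈ 0.53441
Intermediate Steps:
Function('d')(t) = Mul(-4, t)
l = 494 (l = Mul(Add(-28, 41), 38) = Mul(13, 38) = 494)
Mul(Function('d')(-66), Pow(l, -1)) = Mul(Mul(-4, -66), Pow(494, -1)) = Mul(264, Rational(1, 494)) = Rational(132, 247)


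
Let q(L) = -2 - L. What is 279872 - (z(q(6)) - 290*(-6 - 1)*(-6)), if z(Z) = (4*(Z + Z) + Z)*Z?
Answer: 291476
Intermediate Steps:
z(Z) = 9*Z² (z(Z) = (4*(2*Z) + Z)*Z = (8*Z + Z)*Z = (9*Z)*Z = 9*Z²)
279872 - (z(q(6)) - 290*(-6 - 1)*(-6)) = 279872 - (9*(-2 - 1*6)² - 290*(-6 - 1)*(-6)) = 279872 - (9*(-2 - 6)² - (-2030)*(-6)) = 279872 - (9*(-8)² - 290*42) = 279872 - (9*64 - 12180) = 279872 - (576 - 12180) = 279872 - 1*(-11604) = 279872 + 11604 = 291476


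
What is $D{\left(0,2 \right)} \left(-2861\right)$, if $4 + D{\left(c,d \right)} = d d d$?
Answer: $-11444$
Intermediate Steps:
$D{\left(c,d \right)} = -4 + d^{3}$ ($D{\left(c,d \right)} = -4 + d d d = -4 + d^{2} d = -4 + d^{3}$)
$D{\left(0,2 \right)} \left(-2861\right) = \left(-4 + 2^{3}\right) \left(-2861\right) = \left(-4 + 8\right) \left(-2861\right) = 4 \left(-2861\right) = -11444$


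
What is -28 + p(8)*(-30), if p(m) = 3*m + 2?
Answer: -808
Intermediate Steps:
p(m) = 2 + 3*m
-28 + p(8)*(-30) = -28 + (2 + 3*8)*(-30) = -28 + (2 + 24)*(-30) = -28 + 26*(-30) = -28 - 780 = -808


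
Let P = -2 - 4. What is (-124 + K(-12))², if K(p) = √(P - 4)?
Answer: (124 - I*√10)² ≈ 15366.0 - 784.25*I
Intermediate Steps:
P = -6
K(p) = I*√10 (K(p) = √(-6 - 4) = √(-10) = I*√10)
(-124 + K(-12))² = (-124 + I*√10)²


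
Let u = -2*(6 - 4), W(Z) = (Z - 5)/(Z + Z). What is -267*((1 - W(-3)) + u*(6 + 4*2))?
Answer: 15041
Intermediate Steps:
W(Z) = (-5 + Z)/(2*Z) (W(Z) = (-5 + Z)/((2*Z)) = (-5 + Z)*(1/(2*Z)) = (-5 + Z)/(2*Z))
u = -4 (u = -2*2 = -4)
-267*((1 - W(-3)) + u*(6 + 4*2)) = -267*((1 - (-5 - 3)/(2*(-3))) - 4*(6 + 4*2)) = -267*((1 - (-1)*(-8)/(2*3)) - 4*(6 + 8)) = -267*((1 - 1*4/3) - 4*14) = -267*((1 - 4/3) - 56) = -267*(-1/3 - 56) = -267*(-169/3) = 15041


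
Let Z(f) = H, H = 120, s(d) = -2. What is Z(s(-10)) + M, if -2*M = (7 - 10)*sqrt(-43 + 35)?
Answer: 120 + 3*I*sqrt(2) ≈ 120.0 + 4.2426*I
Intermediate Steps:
Z(f) = 120
M = 3*I*sqrt(2) (M = -(7 - 10)*sqrt(-43 + 35)/2 = -(-3)*sqrt(-8)/2 = -(-3)*2*I*sqrt(2)/2 = -(-3)*I*sqrt(2) = 3*I*sqrt(2) ≈ 4.2426*I)
Z(s(-10)) + M = 120 + 3*I*sqrt(2)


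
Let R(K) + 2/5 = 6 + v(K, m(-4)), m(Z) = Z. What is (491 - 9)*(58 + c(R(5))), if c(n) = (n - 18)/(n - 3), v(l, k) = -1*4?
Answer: 235216/7 ≈ 33602.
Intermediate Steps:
v(l, k) = -4
R(K) = 8/5 (R(K) = -⅖ + (6 - 4) = -⅖ + 2 = 8/5)
c(n) = (-18 + n)/(-3 + n)
(491 - 9)*(58 + c(R(5))) = (491 - 9)*(58 + (-18 + 8/5)/(-3 + 8/5)) = 482*(58 - 82/5/(-7/5)) = 482*(58 - 5/7*(-82/5)) = 482*(58 + 82/7) = 482*(488/7) = 235216/7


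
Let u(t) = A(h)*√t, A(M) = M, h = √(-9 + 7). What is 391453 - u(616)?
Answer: 391453 - 4*I*√77 ≈ 3.9145e+5 - 35.1*I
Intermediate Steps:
h = I*√2 (h = √(-2) = I*√2 ≈ 1.4142*I)
u(t) = I*√2*√t (u(t) = (I*√2)*√t = I*√2*√t)
391453 - u(616) = 391453 - I*√2*√616 = 391453 - I*√2*2*√154 = 391453 - 4*I*√77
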